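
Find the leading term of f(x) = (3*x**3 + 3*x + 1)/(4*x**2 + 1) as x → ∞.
3*x/4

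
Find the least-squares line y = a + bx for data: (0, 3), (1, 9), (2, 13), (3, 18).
a = 17/5, b = 49/10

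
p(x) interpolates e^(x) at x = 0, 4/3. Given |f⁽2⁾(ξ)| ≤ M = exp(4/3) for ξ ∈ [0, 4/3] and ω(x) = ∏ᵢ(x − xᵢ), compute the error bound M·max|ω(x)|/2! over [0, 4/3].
2*exp(4/3)/9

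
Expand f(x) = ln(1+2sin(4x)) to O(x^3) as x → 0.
8*x - 32*x**2 + O(x**3)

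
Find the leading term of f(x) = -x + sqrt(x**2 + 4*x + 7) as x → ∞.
2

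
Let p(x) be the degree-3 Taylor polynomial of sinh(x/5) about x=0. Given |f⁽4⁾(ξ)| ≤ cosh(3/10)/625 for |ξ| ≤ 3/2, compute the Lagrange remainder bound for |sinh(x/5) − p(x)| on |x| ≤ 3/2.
27*cosh(3/10)/80000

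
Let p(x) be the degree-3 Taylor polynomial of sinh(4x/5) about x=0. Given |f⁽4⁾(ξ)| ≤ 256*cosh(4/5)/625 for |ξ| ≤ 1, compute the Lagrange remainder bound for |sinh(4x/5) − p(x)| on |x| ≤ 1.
32*cosh(4/5)/1875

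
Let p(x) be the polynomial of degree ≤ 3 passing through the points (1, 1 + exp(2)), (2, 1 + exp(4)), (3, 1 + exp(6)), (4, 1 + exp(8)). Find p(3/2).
-5*exp(6)/16 + 1 + 5*exp(2)/16 + 15*exp(4)/16 + exp(8)/16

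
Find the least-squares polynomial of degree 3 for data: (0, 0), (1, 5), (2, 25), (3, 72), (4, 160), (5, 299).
1/21 + (88/63)x + (59/42)x² + (37/18)x³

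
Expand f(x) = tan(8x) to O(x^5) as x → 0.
8*x + 512*x**3/3 + O(x**5)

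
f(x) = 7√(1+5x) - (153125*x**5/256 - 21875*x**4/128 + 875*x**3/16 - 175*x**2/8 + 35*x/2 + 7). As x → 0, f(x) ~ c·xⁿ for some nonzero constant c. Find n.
6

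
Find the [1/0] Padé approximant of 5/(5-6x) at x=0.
6*x/5 + 1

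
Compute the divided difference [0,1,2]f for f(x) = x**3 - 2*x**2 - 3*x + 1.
1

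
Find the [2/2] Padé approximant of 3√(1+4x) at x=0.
(15*x**2 + 15*x + 3)/(x**2 + 3*x + 1)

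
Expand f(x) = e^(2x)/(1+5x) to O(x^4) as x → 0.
1 - 3*x + 17*x**2 - 251*x**3/3 + O(x**4)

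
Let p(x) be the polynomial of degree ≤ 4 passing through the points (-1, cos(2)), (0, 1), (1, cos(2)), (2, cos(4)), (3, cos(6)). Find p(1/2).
85*cos(2)/128 + 3*cos(6)/128 - 5*cos(4)/32 + 15/32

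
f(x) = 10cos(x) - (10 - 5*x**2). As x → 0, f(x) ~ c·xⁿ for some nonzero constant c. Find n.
4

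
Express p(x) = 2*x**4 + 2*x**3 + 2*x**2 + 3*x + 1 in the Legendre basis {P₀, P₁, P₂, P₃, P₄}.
(31/15)P₀ + (21/5)P₁ + (52/21)P₂ + (4/5)P₃ + (16/35)P₄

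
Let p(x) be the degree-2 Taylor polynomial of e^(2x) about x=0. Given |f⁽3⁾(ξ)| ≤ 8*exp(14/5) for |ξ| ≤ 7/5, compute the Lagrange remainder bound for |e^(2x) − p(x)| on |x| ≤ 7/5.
1372*exp(14/5)/375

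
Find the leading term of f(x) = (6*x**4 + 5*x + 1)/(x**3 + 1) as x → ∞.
6*x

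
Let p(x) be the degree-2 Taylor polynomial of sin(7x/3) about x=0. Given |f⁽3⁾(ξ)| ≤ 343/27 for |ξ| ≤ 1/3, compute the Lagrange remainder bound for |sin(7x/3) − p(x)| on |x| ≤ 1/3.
343/4374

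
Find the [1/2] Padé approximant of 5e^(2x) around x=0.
(10*x/3 + 5)/(2*x**2/3 - 4*x/3 + 1)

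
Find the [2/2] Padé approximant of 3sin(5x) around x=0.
15*x/(25*x**2/6 + 1)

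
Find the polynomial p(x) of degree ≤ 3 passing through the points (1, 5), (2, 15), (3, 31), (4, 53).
3*x**2 + x + 1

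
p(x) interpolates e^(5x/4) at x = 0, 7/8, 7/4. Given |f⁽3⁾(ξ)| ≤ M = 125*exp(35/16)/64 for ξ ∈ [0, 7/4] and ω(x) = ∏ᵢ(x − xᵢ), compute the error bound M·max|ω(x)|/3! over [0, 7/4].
42875*sqrt(3)*exp(35/16)/884736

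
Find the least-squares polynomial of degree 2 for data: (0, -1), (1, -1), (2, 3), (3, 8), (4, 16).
-41/35 + (-39/70)x + (17/14)x²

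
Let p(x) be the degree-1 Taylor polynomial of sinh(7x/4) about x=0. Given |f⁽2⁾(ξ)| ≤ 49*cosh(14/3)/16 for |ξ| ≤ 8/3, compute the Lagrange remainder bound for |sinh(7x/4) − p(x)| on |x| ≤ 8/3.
98*cosh(14/3)/9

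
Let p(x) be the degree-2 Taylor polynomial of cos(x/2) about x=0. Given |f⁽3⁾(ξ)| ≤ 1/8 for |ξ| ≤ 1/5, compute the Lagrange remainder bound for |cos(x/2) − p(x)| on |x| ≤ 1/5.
1/6000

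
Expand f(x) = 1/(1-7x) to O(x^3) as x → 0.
1 + 7*x + 49*x**2 + O(x**3)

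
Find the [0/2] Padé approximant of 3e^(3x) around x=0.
3/(9*x**2/2 - 3*x + 1)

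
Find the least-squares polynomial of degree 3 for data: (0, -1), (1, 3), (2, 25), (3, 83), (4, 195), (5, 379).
-1 + x + (3)x³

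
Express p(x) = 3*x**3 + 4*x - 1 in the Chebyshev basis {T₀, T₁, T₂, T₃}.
-T₀ + (25/4)T₁ + (3/4)T₃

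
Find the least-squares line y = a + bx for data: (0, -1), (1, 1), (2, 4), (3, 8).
a = -3/2, b = 3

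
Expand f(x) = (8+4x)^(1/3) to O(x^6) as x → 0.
2 + x/3 - x**2/18 + 5*x**3/324 - 5*x**4/972 + 11*x**5/5832 + O(x**6)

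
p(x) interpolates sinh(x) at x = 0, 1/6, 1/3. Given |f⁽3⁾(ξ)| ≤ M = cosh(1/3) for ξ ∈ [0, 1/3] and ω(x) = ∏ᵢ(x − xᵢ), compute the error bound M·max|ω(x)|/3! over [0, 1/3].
sqrt(3)*cosh(1/3)/5832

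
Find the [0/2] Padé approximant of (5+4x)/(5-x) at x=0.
1/(4*x**2/5 - x + 1)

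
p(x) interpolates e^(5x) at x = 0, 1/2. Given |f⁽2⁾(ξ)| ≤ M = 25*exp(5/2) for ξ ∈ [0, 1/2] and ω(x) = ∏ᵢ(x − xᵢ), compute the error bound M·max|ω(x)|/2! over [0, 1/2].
25*exp(5/2)/32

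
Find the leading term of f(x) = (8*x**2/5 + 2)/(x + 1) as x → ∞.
8*x/5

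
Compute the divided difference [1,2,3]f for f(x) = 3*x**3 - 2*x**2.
16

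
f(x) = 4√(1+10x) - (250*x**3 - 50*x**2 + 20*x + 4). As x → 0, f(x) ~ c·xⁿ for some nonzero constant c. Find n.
4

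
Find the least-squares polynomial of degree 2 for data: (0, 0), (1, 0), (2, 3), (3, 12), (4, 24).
3/35 + (-18/7)x + (15/7)x²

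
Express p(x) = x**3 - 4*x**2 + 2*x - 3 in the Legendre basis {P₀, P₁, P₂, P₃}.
(-13/3)P₀ + (13/5)P₁ + (-8/3)P₂ + (2/5)P₃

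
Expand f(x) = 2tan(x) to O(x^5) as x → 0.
2*x + 2*x**3/3 + O(x**5)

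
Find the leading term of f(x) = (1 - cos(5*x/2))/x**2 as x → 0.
25/8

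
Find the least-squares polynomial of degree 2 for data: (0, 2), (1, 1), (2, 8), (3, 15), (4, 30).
62/35 + (-15/7)x + (16/7)x²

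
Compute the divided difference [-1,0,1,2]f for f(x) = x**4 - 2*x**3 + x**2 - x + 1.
0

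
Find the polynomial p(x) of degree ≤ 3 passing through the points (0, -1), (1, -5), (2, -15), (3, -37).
-x**3 - 3*x - 1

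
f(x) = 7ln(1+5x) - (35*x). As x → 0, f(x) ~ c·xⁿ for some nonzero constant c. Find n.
2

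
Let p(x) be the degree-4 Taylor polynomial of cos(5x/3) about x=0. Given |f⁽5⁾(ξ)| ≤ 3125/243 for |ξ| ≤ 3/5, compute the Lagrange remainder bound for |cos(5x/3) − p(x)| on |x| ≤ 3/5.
1/120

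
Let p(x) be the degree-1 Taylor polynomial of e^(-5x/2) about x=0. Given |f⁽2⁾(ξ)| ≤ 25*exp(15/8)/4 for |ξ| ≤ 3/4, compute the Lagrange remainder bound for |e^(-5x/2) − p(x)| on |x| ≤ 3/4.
225*exp(15/8)/128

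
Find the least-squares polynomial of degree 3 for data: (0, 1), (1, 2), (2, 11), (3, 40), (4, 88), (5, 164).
151/126 + (-391/108)x + (173/63)x² + (97/108)x³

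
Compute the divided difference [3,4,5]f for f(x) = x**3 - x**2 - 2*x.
11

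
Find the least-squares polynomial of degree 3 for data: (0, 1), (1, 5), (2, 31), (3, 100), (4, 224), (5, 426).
127/126 + (-1399/756)x + (689/252)x² + (79/27)x³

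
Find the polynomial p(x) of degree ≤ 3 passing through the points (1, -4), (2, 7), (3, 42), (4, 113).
2*x**3 - 3*x - 3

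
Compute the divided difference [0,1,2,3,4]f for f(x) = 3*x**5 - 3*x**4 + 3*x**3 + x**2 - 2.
27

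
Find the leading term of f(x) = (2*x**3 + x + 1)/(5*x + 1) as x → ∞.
2*x**2/5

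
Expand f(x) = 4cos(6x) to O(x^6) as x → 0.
4 - 72*x**2 + 216*x**4 + O(x**6)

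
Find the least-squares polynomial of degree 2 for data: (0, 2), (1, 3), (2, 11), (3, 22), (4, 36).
54/35 + (29/70)x + (29/14)x²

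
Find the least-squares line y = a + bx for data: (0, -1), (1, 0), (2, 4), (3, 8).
a = -19/10, b = 31/10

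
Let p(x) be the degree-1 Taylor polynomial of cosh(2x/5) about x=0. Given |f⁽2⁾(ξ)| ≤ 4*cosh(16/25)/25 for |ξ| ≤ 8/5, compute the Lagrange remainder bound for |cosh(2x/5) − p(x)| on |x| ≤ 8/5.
128*cosh(16/25)/625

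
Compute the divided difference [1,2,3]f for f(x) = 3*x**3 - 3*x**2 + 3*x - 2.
15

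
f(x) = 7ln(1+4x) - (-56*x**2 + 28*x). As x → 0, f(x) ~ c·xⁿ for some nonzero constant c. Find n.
3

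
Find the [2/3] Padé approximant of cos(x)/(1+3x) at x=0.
(1 - 5*x**2/12)/(x**3/4 + x**2/12 + 3*x + 1)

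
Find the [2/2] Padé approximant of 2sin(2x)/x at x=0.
(4 - 28*x**2/15)/(x**2/5 + 1)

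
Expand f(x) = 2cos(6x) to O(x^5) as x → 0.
2 - 36*x**2 + 108*x**4 + O(x**5)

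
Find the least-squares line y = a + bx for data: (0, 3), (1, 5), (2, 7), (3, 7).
a = 17/5, b = 7/5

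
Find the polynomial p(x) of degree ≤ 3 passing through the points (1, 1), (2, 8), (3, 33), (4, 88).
2*x**3 - 3*x**2 + 2*x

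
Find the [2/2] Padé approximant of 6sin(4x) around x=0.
24*x/(8*x**2/3 + 1)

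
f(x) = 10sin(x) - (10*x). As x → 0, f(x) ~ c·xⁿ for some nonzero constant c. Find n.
3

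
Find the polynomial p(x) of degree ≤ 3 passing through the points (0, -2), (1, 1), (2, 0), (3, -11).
-x**3 + x**2 + 3*x - 2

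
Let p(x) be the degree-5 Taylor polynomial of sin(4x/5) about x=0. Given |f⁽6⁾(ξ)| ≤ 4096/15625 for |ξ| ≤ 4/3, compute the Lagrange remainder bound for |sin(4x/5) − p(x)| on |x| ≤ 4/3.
1048576/512578125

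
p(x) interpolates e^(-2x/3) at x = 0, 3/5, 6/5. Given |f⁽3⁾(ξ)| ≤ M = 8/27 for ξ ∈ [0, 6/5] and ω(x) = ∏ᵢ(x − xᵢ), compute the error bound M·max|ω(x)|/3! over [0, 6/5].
8*sqrt(3)/3375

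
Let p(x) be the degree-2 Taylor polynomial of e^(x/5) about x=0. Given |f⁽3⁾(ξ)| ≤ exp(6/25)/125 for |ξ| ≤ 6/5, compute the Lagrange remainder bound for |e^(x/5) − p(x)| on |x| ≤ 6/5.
36*exp(6/25)/15625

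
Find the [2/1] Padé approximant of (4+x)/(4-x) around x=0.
(x/4 + 1)/(1 - x/4)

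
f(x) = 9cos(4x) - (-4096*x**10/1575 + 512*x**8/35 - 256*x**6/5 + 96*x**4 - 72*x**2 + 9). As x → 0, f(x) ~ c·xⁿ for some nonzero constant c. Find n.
12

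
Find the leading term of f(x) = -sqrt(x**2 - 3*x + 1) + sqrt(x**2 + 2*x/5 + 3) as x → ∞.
17/10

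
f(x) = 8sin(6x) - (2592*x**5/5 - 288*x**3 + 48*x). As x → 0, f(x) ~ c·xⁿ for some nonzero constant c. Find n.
7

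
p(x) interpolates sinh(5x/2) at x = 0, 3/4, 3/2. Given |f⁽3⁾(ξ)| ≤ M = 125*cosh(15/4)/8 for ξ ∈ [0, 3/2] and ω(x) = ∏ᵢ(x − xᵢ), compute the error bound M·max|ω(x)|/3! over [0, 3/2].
125*sqrt(3)*cosh(15/4)/512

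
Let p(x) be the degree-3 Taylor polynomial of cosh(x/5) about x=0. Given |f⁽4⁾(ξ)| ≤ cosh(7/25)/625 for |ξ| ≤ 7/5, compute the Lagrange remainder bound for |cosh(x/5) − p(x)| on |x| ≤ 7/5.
2401*cosh(7/25)/9375000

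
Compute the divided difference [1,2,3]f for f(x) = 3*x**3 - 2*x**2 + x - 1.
16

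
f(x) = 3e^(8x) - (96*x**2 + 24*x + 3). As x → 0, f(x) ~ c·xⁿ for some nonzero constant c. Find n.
3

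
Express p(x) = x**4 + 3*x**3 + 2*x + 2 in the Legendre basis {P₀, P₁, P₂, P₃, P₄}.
(11/5)P₀ + (19/5)P₁ + (4/7)P₂ + (6/5)P₃ + (8/35)P₄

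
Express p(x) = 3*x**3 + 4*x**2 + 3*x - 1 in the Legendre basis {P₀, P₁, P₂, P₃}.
(1/3)P₀ + (24/5)P₁ + (8/3)P₂ + (6/5)P₃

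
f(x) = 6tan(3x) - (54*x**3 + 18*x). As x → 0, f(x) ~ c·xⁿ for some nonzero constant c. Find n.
5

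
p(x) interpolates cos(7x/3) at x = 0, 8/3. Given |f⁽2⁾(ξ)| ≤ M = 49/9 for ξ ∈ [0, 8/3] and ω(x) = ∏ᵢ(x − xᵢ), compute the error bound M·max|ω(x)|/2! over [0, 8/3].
392/81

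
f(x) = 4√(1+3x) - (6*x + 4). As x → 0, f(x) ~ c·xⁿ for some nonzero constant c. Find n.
2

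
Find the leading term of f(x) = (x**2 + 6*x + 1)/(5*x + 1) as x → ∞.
x/5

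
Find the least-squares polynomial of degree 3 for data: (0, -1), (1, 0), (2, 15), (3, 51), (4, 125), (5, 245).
-10/9 + (-103/189)x + (47/252)x² + (211/108)x³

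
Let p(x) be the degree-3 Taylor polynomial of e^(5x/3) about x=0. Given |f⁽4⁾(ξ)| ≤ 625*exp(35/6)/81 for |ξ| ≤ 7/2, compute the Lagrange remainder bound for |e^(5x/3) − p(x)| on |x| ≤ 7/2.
1500625*exp(35/6)/31104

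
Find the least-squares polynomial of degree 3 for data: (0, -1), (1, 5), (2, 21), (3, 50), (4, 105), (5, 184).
-58/63 + (593/189)x + (437/252)x² + (109/108)x³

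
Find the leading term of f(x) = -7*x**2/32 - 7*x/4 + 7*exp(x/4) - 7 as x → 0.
7*x**3/384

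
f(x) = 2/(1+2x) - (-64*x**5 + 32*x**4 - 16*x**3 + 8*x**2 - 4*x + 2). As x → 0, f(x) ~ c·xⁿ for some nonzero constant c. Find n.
6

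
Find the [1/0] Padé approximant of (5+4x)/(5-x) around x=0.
x + 1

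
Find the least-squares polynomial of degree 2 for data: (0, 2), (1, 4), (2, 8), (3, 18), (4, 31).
11/5 + (-4/5)x + (2)x²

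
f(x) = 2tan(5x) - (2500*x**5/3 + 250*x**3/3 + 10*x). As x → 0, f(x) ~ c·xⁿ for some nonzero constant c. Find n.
7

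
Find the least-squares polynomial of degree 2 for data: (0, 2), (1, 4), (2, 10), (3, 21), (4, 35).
68/35 + (1/70)x + (29/14)x²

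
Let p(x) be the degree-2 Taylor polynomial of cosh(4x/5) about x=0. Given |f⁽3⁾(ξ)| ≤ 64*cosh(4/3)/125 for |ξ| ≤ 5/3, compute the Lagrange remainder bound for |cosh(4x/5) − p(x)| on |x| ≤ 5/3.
32*cosh(4/3)/81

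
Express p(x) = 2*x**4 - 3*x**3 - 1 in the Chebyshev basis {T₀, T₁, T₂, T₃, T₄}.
(-1/4)T₀ + (-9/4)T₁ + T₂ + (-3/4)T₃ + (1/4)T₄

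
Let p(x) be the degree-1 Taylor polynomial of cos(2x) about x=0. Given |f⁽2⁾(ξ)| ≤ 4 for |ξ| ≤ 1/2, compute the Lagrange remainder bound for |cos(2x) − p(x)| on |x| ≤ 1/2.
1/2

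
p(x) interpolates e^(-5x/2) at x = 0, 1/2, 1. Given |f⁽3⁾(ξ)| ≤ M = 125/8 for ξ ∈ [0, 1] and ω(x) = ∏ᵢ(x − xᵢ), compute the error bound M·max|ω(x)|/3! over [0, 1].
125*sqrt(3)/1728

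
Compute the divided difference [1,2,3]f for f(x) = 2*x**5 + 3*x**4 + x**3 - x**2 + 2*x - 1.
260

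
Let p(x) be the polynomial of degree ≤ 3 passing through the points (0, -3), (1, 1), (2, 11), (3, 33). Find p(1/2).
-11/8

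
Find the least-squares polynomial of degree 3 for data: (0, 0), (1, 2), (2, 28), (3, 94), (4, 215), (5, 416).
-5/18 + (-1489/756)x + (125/63)x² + (325/108)x³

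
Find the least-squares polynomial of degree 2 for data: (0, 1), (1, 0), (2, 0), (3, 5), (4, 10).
36/35 + (-179/70)x + (17/14)x²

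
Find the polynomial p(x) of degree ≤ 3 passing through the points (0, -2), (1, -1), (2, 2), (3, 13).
x**3 - 2*x**2 + 2*x - 2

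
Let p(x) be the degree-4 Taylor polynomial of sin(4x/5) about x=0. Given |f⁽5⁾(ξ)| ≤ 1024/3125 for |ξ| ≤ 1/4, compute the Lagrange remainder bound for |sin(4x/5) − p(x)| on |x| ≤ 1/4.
1/375000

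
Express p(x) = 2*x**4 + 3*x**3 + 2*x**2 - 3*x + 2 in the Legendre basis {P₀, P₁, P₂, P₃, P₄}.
(46/15)P₀ + (-6/5)P₁ + (52/21)P₂ + (6/5)P₃ + (16/35)P₄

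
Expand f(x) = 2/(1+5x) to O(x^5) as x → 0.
2 - 10*x + 50*x**2 - 250*x**3 + 1250*x**4 + O(x**5)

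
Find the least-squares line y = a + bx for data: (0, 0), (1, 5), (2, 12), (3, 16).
a = 0, b = 11/2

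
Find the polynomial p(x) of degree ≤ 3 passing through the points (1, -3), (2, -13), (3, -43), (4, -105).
-2*x**3 + 2*x**2 - 2*x - 1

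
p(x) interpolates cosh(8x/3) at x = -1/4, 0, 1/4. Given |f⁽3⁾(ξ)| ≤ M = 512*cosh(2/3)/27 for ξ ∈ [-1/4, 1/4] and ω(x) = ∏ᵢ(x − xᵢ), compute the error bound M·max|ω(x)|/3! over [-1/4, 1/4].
8*sqrt(3)*cosh(2/3)/729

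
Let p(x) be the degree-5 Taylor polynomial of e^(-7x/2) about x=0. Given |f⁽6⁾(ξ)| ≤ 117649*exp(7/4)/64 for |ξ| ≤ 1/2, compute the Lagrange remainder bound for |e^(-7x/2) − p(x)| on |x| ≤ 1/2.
117649*exp(7/4)/2949120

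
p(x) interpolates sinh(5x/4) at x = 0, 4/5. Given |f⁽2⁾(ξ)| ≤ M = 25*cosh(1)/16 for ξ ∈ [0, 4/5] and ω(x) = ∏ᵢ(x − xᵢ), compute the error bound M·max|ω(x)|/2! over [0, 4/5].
cosh(1)/8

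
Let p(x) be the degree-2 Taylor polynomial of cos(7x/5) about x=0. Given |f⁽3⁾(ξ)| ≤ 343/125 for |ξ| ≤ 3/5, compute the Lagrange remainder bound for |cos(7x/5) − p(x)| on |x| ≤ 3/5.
3087/31250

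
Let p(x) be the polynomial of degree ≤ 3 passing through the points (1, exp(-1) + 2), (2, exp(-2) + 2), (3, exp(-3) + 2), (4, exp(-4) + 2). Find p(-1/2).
(-189*exp(2) - 35 + 135*e + 32*exp(4) + 105*exp(3))*exp(-4)/16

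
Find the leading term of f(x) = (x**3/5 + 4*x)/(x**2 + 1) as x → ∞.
x/5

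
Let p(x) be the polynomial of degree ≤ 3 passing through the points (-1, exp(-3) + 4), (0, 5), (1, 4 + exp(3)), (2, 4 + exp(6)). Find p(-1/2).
(5 + (-5*exp(3) + 79 + exp(6))*exp(3))*exp(-3)/16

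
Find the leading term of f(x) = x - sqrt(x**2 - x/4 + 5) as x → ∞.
1/8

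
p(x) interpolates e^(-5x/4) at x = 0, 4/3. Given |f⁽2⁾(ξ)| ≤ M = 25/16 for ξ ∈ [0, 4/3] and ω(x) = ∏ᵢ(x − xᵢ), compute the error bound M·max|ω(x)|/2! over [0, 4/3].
25/72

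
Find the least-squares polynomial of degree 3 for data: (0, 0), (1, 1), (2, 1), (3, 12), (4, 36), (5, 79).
17/63 + (137/189)x + (-239/126)x² + (53/54)x³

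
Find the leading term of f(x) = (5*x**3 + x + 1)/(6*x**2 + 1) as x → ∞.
5*x/6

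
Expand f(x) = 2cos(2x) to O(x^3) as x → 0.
2 - 4*x**2 + O(x**3)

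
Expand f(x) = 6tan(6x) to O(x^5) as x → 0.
36*x + 432*x**3 + O(x**5)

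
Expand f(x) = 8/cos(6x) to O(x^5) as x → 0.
8 + 144*x**2 + 2160*x**4 + O(x**5)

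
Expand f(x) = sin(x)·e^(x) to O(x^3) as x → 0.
x + x**2 + O(x**3)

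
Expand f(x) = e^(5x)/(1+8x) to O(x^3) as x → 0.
1 - 3*x + 73*x**2/2 + O(x**3)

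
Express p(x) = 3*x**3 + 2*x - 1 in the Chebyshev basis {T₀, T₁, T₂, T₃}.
-T₀ + (17/4)T₁ + (3/4)T₃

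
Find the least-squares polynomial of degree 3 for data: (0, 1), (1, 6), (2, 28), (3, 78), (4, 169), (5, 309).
68/63 + (-101/378)x + (797/252)x² + (199/108)x³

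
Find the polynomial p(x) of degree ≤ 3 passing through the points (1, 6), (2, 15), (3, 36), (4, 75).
x**3 + 2*x + 3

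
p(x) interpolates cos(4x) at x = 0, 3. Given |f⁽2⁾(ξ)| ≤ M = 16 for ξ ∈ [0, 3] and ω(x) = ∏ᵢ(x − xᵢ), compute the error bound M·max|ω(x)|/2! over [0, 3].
18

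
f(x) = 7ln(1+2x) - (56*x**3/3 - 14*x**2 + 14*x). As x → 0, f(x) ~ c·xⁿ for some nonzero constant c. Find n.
4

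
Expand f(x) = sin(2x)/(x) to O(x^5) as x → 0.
2 - 4*x**2/3 + 4*x**4/15 + O(x**5)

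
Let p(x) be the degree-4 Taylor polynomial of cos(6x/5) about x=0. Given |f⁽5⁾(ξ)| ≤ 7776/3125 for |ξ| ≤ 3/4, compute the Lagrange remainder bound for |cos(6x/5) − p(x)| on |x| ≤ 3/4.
19683/4000000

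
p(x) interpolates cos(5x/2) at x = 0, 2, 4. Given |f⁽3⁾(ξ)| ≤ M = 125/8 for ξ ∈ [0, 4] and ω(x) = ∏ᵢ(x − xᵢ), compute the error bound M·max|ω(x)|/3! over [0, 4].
125*sqrt(3)/27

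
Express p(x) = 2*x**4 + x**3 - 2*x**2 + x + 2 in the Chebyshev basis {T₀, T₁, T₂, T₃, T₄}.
(7/4)T₀ + (7/4)T₁ + (1/4)T₃ + (1/4)T₄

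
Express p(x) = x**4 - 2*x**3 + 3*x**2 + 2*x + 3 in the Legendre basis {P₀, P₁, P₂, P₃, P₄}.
(21/5)P₀ + (4/5)P₁ + (18/7)P₂ + (-4/5)P₃ + (8/35)P₄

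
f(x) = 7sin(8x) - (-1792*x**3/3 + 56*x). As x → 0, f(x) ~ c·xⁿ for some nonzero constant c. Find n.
5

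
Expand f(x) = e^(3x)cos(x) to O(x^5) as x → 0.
1 + 3*x + 4*x**2 + 3*x**3 + 7*x**4/6 + O(x**5)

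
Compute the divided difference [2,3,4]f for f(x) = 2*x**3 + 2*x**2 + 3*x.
20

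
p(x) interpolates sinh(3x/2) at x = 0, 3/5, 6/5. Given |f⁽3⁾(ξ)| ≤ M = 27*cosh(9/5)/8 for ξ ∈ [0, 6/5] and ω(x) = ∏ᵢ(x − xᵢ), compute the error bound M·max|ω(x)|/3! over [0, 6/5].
27*sqrt(3)*cosh(9/5)/1000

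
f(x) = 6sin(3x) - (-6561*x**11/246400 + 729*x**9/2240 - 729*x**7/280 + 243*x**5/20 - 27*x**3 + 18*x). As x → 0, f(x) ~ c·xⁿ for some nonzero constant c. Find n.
13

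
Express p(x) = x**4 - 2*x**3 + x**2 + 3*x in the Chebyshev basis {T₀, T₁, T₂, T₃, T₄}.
(7/8)T₀ + (3/2)T₁ + T₂ + (-1/2)T₃ + (1/8)T₄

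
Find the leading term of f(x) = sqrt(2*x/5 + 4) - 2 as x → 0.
x/10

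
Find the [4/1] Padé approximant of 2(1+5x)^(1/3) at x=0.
(1250*x**4/243 - 400*x**3/81 + 20*x**2/3 + 32*x/3 + 2)/(11*x/3 + 1)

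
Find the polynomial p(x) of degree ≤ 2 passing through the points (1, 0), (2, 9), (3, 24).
3*x**2 - 3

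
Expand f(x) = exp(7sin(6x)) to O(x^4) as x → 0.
1 + 42*x + 882*x**2 + 12096*x**3 + O(x**4)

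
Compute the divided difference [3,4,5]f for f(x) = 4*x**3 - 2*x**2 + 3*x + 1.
46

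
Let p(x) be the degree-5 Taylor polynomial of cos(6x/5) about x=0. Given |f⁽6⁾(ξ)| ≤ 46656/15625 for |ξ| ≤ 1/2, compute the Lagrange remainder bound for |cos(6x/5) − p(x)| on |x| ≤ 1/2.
81/1250000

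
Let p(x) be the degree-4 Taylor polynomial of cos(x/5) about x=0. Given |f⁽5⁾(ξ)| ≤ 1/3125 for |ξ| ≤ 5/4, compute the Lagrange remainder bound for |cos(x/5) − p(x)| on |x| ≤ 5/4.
1/122880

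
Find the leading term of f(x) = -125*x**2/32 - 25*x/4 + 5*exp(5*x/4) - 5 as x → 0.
625*x**3/384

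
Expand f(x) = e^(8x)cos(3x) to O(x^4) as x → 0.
1 + 8*x + 55*x**2/2 + 148*x**3/3 + O(x**4)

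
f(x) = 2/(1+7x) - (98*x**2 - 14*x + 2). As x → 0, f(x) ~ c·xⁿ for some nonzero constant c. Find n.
3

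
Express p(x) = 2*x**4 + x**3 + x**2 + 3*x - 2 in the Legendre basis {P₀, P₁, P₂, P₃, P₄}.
(-19/15)P₀ + (18/5)P₁ + (38/21)P₂ + (2/5)P₃ + (16/35)P₄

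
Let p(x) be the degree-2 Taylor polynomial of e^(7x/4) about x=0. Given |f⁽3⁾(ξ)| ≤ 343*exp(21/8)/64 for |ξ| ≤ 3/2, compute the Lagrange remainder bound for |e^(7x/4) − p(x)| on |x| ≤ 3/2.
3087*exp(21/8)/1024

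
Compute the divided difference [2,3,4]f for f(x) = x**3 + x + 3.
9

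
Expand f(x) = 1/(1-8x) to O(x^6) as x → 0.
1 + 8*x + 64*x**2 + 512*x**3 + 4096*x**4 + 32768*x**5 + O(x**6)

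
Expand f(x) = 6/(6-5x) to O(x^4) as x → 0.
1 + 5*x/6 + 25*x**2/36 + 125*x**3/216 + O(x**4)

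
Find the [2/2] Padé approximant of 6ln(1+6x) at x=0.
36*x*(3*x + 1)/(6*x**2 + 6*x + 1)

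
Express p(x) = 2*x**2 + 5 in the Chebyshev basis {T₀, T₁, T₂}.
(6)T₀ + T₂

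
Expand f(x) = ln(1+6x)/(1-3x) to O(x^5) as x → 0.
6*x + 72*x**3 - 108*x**4 + O(x**5)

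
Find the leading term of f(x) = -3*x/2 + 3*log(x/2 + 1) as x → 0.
-3*x**2/8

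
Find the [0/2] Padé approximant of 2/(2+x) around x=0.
1/(x/2 + 1)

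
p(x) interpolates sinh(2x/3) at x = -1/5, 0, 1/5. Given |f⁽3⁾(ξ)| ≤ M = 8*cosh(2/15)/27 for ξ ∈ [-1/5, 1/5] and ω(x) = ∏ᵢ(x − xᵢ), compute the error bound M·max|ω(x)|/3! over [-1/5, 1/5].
8*sqrt(3)*cosh(2/15)/91125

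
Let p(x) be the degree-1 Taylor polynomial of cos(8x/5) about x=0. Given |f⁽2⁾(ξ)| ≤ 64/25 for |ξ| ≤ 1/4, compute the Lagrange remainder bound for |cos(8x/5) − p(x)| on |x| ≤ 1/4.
2/25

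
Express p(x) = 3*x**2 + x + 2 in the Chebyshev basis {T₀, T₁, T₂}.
(7/2)T₀ + T₁ + (3/2)T₂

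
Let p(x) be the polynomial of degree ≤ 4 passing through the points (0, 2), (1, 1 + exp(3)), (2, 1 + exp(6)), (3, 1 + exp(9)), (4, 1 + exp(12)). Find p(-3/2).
-385*exp(9)/32 - 693*exp(3)/32 + 1283/128 + 1485*exp(6)/64 + 315*exp(12)/128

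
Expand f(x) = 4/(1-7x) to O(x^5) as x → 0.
4 + 28*x + 196*x**2 + 1372*x**3 + 9604*x**4 + O(x**5)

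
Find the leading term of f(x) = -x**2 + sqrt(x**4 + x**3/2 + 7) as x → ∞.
x/4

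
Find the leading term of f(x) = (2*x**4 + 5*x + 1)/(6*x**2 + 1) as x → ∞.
x**2/3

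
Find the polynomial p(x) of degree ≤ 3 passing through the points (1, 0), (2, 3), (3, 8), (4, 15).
x**2 - 1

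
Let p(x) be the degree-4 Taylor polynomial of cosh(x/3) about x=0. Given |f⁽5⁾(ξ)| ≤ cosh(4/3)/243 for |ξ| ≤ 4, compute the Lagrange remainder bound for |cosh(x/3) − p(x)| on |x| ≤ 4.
128*cosh(4/3)/3645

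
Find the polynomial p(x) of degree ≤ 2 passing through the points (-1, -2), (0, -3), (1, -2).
x**2 - 3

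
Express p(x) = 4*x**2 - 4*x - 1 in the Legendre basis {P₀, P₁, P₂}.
(1/3)P₀ + (-4)P₁ + (8/3)P₂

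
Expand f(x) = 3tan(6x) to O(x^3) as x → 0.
18*x + O(x**3)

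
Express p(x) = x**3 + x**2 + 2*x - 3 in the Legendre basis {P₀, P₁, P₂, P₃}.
(-8/3)P₀ + (13/5)P₁ + (2/3)P₂ + (2/5)P₃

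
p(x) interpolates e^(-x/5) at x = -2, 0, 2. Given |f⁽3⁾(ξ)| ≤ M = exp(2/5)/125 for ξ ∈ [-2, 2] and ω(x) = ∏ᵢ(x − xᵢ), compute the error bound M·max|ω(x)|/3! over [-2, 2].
8*sqrt(3)*exp(2/5)/3375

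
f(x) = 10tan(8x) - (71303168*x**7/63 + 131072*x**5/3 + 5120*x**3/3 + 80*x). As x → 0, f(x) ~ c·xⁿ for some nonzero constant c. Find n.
9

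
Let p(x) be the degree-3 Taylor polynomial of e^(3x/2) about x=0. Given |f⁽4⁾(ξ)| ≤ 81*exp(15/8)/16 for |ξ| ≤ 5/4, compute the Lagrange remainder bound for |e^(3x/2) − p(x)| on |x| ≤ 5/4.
16875*exp(15/8)/32768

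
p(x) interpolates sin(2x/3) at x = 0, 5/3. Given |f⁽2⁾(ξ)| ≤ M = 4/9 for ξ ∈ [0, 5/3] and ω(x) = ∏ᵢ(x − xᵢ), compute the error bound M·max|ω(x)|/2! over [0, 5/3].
25/162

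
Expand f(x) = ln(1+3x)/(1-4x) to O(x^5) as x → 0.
3*x + 15*x**2/2 + 39*x**3 + 543*x**4/4 + O(x**5)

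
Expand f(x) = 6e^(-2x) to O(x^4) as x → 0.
6 - 12*x + 12*x**2 - 8*x**3 + O(x**4)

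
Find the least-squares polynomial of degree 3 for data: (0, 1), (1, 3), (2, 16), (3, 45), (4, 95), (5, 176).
53/63 + (-34/189)x + (431/252)x² + (115/108)x³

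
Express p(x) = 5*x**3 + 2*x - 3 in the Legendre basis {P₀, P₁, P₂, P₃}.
(-3)P₀ + (5)P₁ + (2)P₃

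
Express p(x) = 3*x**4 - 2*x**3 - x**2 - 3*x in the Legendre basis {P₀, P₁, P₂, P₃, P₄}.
(4/15)P₀ + (-21/5)P₁ + (22/21)P₂ + (-4/5)P₃ + (24/35)P₄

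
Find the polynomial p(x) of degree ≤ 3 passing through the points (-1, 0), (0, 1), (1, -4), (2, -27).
-2*x**3 - 3*x**2 + 1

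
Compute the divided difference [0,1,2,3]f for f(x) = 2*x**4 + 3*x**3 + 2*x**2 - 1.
15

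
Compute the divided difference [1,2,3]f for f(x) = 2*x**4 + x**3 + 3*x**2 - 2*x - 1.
59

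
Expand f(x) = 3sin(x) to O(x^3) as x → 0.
3*x + O(x**3)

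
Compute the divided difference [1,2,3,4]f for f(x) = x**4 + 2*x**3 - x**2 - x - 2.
12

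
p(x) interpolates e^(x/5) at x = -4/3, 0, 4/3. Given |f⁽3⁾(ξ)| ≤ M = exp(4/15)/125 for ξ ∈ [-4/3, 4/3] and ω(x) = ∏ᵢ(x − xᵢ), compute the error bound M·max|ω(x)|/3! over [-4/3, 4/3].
64*sqrt(3)*exp(4/15)/91125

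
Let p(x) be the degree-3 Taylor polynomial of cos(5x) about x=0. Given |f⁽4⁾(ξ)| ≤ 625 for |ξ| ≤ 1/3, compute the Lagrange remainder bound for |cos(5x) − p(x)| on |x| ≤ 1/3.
625/1944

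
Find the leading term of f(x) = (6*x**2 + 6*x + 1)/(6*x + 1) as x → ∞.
x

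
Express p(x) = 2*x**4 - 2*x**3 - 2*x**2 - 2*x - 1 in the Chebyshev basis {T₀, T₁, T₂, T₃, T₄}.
(-5/4)T₀ + (-7/2)T₁ + (-1/2)T₃ + (1/4)T₄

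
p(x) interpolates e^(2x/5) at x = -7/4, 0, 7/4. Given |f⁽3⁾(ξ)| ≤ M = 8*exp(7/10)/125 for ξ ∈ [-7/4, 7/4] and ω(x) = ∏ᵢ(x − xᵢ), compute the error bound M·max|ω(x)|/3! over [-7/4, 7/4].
343*sqrt(3)*exp(7/10)/27000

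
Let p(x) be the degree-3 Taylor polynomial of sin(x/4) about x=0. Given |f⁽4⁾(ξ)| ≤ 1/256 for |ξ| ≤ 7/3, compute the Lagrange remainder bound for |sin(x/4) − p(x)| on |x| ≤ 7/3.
2401/497664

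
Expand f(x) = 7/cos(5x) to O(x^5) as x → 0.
7 + 175*x**2/2 + 21875*x**4/24 + O(x**5)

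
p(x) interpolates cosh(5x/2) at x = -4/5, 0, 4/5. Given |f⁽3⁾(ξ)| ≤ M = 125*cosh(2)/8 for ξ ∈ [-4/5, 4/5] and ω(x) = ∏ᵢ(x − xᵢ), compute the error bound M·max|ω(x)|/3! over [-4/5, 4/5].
8*sqrt(3)*cosh(2)/27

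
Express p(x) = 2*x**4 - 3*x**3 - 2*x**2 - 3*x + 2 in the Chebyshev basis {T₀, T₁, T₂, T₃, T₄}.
(7/4)T₀ + (-21/4)T₁ + (-3/4)T₃ + (1/4)T₄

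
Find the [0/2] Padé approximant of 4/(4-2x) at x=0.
1/(1 - x/2)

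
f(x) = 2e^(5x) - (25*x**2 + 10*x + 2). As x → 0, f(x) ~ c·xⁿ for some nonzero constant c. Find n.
3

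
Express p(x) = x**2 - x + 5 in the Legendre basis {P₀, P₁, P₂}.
(16/3)P₀ - P₁ + (2/3)P₂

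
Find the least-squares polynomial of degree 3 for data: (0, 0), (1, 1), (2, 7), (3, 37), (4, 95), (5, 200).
5/42 + (163/252)x + (-29/12)x² + (37/18)x³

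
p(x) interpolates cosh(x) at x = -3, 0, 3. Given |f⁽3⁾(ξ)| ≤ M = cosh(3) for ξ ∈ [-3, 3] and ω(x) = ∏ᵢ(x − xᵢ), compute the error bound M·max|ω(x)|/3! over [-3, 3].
sqrt(3)*cosh(3)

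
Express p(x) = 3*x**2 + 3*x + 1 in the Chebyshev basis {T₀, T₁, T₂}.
(5/2)T₀ + (3)T₁ + (3/2)T₂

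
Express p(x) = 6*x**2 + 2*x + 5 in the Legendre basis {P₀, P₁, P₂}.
(7)P₀ + (2)P₁ + (4)P₂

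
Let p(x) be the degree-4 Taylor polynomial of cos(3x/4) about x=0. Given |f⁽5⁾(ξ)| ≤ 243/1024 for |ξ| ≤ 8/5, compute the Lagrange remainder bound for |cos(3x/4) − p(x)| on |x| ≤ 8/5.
324/15625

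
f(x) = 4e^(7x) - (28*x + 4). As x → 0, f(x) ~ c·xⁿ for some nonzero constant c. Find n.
2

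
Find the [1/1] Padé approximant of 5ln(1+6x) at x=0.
30*x/(3*x + 1)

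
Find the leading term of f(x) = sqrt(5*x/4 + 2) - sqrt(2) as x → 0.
5*sqrt(2)*x/16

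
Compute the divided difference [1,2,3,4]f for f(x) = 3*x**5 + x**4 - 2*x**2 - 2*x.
205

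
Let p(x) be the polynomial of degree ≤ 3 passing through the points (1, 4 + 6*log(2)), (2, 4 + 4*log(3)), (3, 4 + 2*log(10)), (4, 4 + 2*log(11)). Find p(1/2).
4 + log(819200*11**(3/8)*2**(3/4)*3**(1/4)*5**(5/8)/216513)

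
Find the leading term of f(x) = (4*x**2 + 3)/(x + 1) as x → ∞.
4*x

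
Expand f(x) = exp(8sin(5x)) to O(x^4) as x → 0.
1 + 40*x + 800*x**2 + 10500*x**3 + O(x**4)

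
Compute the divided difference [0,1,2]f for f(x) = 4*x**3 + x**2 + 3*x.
13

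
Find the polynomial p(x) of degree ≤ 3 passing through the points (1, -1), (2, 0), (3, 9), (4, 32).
x**3 - 2*x**2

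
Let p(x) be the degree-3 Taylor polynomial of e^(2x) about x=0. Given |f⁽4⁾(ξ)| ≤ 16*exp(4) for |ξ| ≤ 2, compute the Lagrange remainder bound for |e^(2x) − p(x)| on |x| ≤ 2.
32*exp(4)/3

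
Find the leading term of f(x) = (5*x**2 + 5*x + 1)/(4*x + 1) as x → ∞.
5*x/4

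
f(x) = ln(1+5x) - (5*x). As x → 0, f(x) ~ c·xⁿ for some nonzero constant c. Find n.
2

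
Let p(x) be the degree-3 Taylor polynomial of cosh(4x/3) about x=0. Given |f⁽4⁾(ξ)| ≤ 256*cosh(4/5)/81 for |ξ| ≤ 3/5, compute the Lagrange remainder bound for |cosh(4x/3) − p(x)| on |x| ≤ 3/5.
32*cosh(4/5)/1875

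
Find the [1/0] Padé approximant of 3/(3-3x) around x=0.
x + 1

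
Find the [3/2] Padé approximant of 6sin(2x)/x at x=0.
(12 - 28*x**2/5)/(x**2/5 + 1)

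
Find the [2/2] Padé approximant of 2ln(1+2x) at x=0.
4*x*(x + 1)/(2*x**2/3 + 2*x + 1)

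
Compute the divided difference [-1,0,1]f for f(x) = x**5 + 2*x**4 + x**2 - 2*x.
3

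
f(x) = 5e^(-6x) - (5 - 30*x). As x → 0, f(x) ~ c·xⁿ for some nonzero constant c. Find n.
2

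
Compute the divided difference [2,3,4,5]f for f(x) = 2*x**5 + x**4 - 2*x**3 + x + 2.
262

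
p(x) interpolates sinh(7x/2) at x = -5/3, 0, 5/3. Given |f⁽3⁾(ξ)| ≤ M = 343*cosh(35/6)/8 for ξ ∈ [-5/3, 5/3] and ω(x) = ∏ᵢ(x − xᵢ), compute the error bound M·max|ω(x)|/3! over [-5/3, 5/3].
42875*sqrt(3)*cosh(35/6)/5832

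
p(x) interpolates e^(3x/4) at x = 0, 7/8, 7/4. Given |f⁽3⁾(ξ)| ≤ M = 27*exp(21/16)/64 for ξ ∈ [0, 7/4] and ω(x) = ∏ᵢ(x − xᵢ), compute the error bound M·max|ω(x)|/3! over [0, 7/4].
343*sqrt(3)*exp(21/16)/32768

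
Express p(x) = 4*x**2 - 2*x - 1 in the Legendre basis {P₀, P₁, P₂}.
(1/3)P₀ + (-2)P₁ + (8/3)P₂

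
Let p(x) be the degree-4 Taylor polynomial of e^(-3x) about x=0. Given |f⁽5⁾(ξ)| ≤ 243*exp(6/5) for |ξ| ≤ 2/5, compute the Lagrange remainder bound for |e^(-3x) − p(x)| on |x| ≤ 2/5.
324*exp(6/5)/15625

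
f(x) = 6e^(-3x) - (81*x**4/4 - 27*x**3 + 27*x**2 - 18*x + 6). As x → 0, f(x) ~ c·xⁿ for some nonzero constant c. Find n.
5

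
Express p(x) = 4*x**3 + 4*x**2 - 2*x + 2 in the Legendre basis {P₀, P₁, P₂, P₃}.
(10/3)P₀ + (2/5)P₁ + (8/3)P₂ + (8/5)P₃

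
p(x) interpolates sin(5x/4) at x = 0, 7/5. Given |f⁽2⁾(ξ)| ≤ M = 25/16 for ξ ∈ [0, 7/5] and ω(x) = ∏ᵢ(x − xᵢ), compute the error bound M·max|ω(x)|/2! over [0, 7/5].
49/128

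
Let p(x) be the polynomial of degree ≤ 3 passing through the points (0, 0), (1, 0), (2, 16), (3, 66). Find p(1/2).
-7/8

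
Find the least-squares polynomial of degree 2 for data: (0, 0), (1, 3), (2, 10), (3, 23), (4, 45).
17/35 + (-11/7)x + (22/7)x²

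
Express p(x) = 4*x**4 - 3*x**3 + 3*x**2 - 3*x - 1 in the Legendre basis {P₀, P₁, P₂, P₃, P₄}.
(4/5)P₀ + (-24/5)P₁ + (30/7)P₂ + (-6/5)P₃ + (32/35)P₄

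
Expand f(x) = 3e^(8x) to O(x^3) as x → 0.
3 + 24*x + 96*x**2 + O(x**3)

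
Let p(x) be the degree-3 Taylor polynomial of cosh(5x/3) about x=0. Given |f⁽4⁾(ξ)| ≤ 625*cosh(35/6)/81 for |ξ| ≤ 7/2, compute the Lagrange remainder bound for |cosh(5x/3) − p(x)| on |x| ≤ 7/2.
1500625*cosh(35/6)/31104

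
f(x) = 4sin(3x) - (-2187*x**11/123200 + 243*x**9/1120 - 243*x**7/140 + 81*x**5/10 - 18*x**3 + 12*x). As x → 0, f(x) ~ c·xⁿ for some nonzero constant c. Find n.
13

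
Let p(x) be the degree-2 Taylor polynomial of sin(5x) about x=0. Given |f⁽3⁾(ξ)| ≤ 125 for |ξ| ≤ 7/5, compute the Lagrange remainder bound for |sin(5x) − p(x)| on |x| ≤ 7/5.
343/6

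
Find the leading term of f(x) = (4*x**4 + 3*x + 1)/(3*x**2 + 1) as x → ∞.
4*x**2/3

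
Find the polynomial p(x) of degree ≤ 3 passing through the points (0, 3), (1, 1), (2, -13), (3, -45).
-x**3 - 3*x**2 + 2*x + 3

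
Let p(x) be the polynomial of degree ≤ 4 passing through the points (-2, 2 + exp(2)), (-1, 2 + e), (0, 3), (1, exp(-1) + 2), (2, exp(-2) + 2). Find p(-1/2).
(-20*e + 3 + (-5*exp(2) + 60*e + 346)*exp(2))*exp(-2)/128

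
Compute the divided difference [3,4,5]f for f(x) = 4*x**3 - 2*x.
48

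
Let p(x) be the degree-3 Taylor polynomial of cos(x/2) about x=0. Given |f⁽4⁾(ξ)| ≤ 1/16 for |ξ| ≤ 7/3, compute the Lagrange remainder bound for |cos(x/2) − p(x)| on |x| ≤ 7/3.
2401/31104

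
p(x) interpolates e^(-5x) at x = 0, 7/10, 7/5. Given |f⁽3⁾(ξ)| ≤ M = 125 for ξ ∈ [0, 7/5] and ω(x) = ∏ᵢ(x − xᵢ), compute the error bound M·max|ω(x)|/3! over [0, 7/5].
343*sqrt(3)/216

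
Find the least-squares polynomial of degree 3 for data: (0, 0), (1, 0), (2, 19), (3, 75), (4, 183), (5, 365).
-13/126 + (-2279/756)x + (97/252)x² + (80/27)x³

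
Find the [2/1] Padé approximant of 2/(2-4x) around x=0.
1/(1 - 2*x)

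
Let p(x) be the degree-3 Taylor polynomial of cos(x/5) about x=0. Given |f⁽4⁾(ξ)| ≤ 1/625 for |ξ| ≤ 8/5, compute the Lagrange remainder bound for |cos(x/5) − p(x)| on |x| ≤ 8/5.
512/1171875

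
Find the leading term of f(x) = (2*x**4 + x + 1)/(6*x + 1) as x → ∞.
x**3/3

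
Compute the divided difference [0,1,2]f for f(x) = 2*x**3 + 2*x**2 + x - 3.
8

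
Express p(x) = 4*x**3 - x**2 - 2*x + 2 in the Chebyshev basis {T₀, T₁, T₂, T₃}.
(3/2)T₀ + T₁ + (-1/2)T₂ + T₃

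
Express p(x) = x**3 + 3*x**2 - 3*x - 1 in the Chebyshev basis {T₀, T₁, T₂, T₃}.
(1/2)T₀ + (-9/4)T₁ + (3/2)T₂ + (1/4)T₃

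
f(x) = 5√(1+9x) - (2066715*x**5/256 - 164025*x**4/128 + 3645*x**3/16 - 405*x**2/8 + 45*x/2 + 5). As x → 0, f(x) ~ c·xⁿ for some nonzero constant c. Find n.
6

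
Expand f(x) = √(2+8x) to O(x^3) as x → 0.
sqrt(2) + 2*sqrt(2)*x - 2*sqrt(2)*x**2 + O(x**3)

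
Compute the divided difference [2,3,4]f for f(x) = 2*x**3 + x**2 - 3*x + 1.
19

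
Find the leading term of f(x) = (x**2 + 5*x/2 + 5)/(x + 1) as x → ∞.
x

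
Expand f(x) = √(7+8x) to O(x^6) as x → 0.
sqrt(7) + 4*sqrt(7)*x/7 - 8*sqrt(7)*x**2/49 + 32*sqrt(7)*x**3/343 - 160*sqrt(7)*x**4/2401 + 128*sqrt(7)*x**5/2401 + O(x**6)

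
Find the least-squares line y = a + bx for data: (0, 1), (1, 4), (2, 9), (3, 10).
a = 6/5, b = 16/5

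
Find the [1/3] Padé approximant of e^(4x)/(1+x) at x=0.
1/(-8*x**3/3 + 4*x**2 - 3*x + 1)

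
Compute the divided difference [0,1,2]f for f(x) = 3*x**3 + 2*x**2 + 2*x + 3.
11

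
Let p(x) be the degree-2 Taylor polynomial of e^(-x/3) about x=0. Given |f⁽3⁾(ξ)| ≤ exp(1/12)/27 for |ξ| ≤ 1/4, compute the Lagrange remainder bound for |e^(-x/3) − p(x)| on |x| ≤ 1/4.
exp(1/12)/10368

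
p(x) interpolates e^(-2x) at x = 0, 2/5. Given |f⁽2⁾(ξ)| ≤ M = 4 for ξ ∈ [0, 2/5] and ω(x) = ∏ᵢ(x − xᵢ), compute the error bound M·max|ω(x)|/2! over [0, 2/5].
2/25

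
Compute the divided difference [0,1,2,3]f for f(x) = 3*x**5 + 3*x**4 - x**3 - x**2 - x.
92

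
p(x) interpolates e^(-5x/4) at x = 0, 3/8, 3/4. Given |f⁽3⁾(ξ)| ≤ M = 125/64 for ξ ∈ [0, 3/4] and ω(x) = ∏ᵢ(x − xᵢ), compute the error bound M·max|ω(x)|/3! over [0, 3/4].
125*sqrt(3)/32768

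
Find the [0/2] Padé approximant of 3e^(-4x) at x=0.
3/(8*x**2 + 4*x + 1)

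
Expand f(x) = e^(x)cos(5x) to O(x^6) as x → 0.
1 + x - 12*x**2 - 37*x**3/3 + 119*x**4/6 + 719*x**5/30 + O(x**6)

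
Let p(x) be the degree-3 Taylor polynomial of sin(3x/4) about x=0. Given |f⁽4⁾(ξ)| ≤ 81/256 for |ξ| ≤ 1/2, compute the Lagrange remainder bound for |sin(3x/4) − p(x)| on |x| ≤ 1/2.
27/32768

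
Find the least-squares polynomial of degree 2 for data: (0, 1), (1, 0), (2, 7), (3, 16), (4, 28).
2/5 - x + (2)x²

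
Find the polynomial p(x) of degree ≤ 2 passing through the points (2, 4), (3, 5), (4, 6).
x + 2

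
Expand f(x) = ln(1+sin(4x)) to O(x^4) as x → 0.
4*x - 8*x**2 + 32*x**3/3 + O(x**4)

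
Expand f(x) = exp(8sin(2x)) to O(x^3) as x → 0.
1 + 16*x + 128*x**2 + O(x**3)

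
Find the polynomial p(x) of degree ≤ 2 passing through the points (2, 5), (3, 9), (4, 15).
x**2 - x + 3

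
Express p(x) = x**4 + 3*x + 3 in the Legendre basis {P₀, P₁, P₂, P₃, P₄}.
(16/5)P₀ + (3)P₁ + (4/7)P₂ + (8/35)P₄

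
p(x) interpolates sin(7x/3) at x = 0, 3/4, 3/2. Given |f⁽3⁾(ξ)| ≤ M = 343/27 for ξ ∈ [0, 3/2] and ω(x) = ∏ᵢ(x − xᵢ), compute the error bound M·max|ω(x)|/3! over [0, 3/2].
343*sqrt(3)/1728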